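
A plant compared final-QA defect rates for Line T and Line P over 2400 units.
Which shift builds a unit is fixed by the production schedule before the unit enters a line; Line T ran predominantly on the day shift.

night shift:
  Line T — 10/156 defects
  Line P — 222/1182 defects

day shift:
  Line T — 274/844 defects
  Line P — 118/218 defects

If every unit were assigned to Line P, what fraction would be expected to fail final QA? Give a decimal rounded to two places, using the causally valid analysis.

The stratified and pooled comparisons disagree (Line T wins within each shift; Line P wins overall), so the answer turns on the causal role of shift.
Shift satisfies the back-door criterion: it is not a descendant of the line, and it blocks the spurious path from line to outcome. Adjusting for it (i.e., using the within-shift rates) gives the causal effect.
Standardising Line P to the population shift mix: 0.557·222/1182 + 0.443·118/218 = 0.344.

0.34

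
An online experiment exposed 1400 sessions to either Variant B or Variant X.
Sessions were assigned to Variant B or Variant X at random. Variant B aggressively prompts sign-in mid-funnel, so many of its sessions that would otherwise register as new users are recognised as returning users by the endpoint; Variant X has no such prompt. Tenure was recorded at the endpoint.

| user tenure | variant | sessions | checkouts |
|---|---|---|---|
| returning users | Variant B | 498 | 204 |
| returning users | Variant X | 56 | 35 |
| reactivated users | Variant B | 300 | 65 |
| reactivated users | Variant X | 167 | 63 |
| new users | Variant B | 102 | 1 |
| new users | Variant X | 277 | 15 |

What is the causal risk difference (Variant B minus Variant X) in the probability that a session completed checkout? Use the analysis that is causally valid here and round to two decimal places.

Stratifying would compare variants among sessions the variants themselves sorted into user tenure groups — a form of selection on an intermediate. The unconditioned pooled rates give the total causal effect.
The causal difference is the pooled difference: 0.300 − 0.226 = +0.074.

+0.07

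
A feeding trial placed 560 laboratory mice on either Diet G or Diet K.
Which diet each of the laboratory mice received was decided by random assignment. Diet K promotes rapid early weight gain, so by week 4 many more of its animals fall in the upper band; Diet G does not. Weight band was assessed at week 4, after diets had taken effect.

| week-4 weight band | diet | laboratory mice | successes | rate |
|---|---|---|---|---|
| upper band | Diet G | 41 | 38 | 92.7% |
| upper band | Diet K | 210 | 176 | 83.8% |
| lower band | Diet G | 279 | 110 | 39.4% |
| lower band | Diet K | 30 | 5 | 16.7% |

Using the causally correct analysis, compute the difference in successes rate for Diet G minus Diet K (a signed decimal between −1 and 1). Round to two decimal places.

Week-4 weight band is recorded after the diet and is itself shifted by it — it sits on the causal path from diet to outcome. Conditioning on a mediator would strip out part of the effect we want; the pooled comparison gives the total causal effect.
The causal difference is the pooled difference: 0.463 − 0.754 = -0.292.

-0.29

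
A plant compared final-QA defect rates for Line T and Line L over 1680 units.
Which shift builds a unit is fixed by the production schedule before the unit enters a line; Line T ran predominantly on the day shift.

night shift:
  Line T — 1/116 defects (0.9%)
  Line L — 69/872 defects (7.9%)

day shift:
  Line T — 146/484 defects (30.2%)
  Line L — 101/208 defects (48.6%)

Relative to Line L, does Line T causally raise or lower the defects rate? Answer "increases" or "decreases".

decreases

The shift-specific comparison favours Line T throughout, but the pooled figures favour Line L. The question is whether to condition on shift.
Nothing the line does changes shift; the imbalance is an allocation artefact. With shift also predicting the outcome, the pooled figure is confounded, and the within-stratum comparison is the causal one.
Within each level — night shift: 0.9% vs 7.9%; day shift: 30.2% vs 48.6% — Line T is lower every time.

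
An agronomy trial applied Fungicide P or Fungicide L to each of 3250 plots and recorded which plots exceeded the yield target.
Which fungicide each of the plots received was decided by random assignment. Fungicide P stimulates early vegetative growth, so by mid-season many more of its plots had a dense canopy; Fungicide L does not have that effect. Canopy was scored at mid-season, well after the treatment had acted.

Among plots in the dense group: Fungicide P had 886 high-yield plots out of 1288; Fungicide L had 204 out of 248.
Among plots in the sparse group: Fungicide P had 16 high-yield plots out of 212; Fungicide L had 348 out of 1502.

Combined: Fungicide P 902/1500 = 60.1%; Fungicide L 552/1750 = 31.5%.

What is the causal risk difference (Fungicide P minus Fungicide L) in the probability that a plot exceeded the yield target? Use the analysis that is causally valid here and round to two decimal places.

Fungicide L is higher inside every mid-season canopy stratum but Fungicide P is higher in aggregate. Whether to stratify depends on how mid-season canopy relates to the fungicide.
Because the fungicide influences mid-season canopy, mid-season canopy is a post-treatment mediator, not a confounder. Stratifying on it would bias the estimate; the causal effect is the crude pooled difference.
The causal difference is the pooled difference: 0.601 − 0.315 = +0.286.

+0.29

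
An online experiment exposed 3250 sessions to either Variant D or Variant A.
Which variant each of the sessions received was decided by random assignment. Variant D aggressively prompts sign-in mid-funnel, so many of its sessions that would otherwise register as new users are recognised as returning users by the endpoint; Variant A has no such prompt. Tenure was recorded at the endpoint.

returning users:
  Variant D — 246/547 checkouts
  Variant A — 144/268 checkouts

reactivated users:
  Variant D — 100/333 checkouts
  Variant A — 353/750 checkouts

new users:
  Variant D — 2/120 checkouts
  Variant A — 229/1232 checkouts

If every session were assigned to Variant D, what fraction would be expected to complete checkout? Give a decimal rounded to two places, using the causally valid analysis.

0.35

User tenure lies on the pathway variant → user tenure → outcome, so adjusting for it blocks the indirect effect. For the total causal effect of variant, use the unadjusted pooled rates.
So P(outcome | do(Variant D)) is just the pooled rate for Variant D: 348/1000 = 0.348.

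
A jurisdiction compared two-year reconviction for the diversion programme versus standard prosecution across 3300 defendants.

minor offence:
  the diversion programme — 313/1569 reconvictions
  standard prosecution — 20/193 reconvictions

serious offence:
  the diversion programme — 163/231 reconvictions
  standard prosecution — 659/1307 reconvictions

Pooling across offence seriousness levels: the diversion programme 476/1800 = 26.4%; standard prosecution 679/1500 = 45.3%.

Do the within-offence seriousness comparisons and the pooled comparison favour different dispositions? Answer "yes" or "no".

yes

Within each offence seriousness level (minor offence 19.9% vs 10.4%; serious offence 70.6% vs 50.4%), standard prosecution has the lower rate every time. Pooled: 26.4% vs 45.3% — the diversion programme has the lower rate overall. The two comparisons disagree.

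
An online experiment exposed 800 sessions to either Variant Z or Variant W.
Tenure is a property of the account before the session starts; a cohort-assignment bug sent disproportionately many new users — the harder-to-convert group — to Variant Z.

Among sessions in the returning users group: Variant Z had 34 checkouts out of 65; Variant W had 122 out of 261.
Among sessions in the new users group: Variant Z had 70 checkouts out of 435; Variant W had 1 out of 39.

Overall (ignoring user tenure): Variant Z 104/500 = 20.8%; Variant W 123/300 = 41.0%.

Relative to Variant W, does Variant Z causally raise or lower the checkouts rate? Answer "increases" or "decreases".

The stratified and pooled comparisons disagree (Variant Z wins within each user tenure; Variant W wins overall), so the answer turns on the causal role of user tenure.
Here user tenure is a common cause — it drives both which variant a case falls under and the outcome. The crude comparison mixes populations; the stratum-specific rates are the causally relevant ones.
Within each level — returning users: 52.3% vs 46.7%; new users: 16.1% vs 2.6% — Variant Z is higher every time.

increases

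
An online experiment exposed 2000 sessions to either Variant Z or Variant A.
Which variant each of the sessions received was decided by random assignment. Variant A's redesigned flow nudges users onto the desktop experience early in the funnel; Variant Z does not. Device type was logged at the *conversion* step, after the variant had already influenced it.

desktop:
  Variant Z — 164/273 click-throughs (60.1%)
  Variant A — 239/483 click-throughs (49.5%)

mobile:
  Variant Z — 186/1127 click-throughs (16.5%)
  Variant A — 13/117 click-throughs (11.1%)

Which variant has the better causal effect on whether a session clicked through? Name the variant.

The stratified and pooled comparisons disagree (Variant Z wins within each device type; Variant A wins overall), so the answer turns on the causal role of device type.
Device type lies on the pathway variant → device type → outcome, so adjusting for it blocks the indirect effect. For the total causal effect of variant, use the unadjusted pooled rates.
Pooled: Variant Z 25.0% vs Variant A 42.0%; Variant A is higher overall.

Variant A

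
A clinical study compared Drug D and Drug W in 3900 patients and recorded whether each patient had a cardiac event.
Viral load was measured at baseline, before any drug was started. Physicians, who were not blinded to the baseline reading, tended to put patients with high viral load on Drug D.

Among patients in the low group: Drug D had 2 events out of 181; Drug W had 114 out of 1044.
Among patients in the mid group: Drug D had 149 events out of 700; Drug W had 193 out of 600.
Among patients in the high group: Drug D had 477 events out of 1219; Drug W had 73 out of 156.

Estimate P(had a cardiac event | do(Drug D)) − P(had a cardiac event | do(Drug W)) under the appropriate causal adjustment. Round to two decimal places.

-0.09

Within every viral load level Drug D has the lower rate, yet pooled Drug W does — Simpson's reversal.
Since viral load is a pre-existing factor (not a product of the drug) and it affects the outcome on its own, it is a confounder. The stratified rates, not the pooled rate, identify the causal effect.
Adjusting over the population distribution of viral load: 0.314·(0.011−0.109) + 0.333·(0.213−0.322) + 0.353·(0.391−0.468) = -0.094.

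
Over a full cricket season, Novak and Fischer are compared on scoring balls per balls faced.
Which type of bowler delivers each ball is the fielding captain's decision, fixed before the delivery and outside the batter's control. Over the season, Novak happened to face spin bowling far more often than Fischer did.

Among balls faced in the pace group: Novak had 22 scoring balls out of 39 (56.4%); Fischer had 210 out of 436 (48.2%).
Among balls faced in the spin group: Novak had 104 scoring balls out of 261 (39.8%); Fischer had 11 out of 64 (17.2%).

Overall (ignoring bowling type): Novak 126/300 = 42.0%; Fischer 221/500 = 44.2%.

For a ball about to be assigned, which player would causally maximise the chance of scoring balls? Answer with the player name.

Within every bowling type level Novak has the higher rate, yet pooled Fischer does — Simpson's reversal.
Since bowling type is a pre-existing factor (not a product of the player) and it affects the outcome on its own, it is a confounder. The stratified rates, not the pooled rate, identify the causal effect.
Within each level — pace: 56.4% vs 48.2%; spin: 39.8% vs 17.2% — Novak is higher every time.

Novak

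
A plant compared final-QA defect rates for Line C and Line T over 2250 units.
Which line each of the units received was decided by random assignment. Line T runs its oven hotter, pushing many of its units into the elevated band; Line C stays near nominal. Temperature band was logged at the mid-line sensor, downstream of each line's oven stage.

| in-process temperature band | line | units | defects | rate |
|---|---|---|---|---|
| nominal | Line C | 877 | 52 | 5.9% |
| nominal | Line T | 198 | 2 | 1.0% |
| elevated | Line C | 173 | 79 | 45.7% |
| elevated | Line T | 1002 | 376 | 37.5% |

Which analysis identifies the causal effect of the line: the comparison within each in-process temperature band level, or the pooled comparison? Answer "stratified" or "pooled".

Within every in-process temperature band level Line T has the lower rate, yet pooled Line C does — Simpson's reversal.
Stratifying would compare lines among units the lines themselves sorted into in-process temperature band groups — a form of selection on an intermediate. The unconditioned pooled rates give the total causal effect.
Pooled: Line C 12.5% vs Line T 31.5%; Line C is lower overall.

pooled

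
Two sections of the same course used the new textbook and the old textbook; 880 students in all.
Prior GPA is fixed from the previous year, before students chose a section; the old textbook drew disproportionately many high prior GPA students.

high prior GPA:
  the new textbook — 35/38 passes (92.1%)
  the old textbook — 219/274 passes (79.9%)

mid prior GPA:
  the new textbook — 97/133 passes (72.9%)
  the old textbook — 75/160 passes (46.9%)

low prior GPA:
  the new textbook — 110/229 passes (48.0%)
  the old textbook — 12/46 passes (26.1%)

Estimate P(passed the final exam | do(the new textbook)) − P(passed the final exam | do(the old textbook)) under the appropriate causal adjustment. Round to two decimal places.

the new textbook is higher inside every prior GPA band stratum but the old textbook is higher in aggregate. Whether to stratify depends on how prior GPA band relates to the teaching method.
Since prior GPA band is a pre-existing factor (not a product of the teaching method) and it affects the outcome on its own, it is a confounder. The stratified rates, not the pooled rate, identify the causal effect.
Adjusting over the population distribution of prior GPA band: 0.355·(0.921−0.799) + 0.333·(0.729−0.469) + 0.312·(0.480−0.261) = +0.199.

+0.20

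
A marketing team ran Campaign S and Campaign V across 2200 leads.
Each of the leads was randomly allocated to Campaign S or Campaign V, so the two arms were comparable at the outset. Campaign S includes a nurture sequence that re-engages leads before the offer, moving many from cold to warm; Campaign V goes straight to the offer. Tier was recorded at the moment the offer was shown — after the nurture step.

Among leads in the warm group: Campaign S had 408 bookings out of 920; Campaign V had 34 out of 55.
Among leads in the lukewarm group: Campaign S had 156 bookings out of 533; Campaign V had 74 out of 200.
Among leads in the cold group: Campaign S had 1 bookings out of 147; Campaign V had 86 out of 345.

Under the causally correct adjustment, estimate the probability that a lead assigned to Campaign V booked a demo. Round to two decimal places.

Stratifying would compare campaigns among leads the campaigns themselves sorted into engagement tier groups — a form of selection on an intermediate. The unconditioned pooled rates give the total causal effect.
So P(outcome | do(Campaign V)) is just the pooled rate for Campaign V: 194/600 = 0.323.

0.32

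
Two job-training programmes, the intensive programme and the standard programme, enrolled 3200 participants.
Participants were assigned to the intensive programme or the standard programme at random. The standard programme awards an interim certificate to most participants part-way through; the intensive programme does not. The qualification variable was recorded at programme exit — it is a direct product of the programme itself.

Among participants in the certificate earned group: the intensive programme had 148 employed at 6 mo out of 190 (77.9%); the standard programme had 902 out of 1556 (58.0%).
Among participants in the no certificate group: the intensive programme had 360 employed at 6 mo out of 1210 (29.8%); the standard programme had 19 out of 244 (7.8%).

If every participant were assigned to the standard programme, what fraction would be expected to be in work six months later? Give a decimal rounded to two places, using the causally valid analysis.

0.51

The stratified and pooled comparisons disagree (the intensive programme wins within each qualification attained during the programme; the standard programme wins overall), so the answer turns on the causal role of qualification attained during the programme.
Because the programme influences qualification attained during the programme, qualification attained during the programme is a post-treatment mediator, not a confounder. Stratifying on it would bias the estimate; the causal effect is the crude pooled difference.
So P(outcome | do(the standard programme)) is just the pooled rate for the standard programme: 921/1800 = 0.512.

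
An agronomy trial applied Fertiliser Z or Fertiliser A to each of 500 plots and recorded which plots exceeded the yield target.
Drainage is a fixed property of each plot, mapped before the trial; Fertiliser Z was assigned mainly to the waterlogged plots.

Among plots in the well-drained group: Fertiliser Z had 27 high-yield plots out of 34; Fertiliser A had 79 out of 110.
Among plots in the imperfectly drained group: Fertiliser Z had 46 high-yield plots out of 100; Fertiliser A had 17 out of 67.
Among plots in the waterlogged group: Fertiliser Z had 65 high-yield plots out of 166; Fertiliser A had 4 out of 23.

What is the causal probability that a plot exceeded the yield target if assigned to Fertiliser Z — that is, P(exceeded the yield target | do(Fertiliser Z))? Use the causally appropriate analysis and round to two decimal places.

0.53

Here field drainage is a common cause — it drives both which fertiliser a case falls under and the outcome. The crude comparison mixes populations; the stratum-specific rates are the causally relevant ones.
Standardising Fertiliser Z to the population field drainage mix: 0.288·27/34 + 0.334·46/100 + 0.378·65/166 = 0.530.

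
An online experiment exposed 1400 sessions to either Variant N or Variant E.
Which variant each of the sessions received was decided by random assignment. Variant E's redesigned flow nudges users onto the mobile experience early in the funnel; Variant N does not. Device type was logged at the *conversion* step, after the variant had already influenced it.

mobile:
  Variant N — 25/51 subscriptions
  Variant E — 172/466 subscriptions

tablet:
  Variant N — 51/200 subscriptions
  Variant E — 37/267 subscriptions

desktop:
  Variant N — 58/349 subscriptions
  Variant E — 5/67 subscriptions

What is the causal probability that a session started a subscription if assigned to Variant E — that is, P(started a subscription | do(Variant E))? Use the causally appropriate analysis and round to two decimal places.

Device type is recorded after the variant and is itself shifted by it — it sits on the causal path from variant to outcome. Conditioning on a mediator would strip out part of the effect we want; the pooled comparison gives the total causal effect.
So P(outcome | do(Variant E)) is just the pooled rate for Variant E: 214/800 = 0.268.

0.27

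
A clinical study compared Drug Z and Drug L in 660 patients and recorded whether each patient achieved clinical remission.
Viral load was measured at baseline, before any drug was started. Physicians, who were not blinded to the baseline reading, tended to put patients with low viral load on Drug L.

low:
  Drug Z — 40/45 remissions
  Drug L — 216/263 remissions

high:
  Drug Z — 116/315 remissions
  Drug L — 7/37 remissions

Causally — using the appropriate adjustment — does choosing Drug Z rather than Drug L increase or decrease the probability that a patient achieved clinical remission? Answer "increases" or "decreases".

increases

Nothing the drug does changes viral load; the imbalance is an allocation artefact. With viral load also predicting the outcome, the pooled figure is confounded, and the within-stratum comparison is the causal one.
Within each level — low: 88.9% vs 82.1%; high: 36.8% vs 18.9% — Drug Z is higher every time.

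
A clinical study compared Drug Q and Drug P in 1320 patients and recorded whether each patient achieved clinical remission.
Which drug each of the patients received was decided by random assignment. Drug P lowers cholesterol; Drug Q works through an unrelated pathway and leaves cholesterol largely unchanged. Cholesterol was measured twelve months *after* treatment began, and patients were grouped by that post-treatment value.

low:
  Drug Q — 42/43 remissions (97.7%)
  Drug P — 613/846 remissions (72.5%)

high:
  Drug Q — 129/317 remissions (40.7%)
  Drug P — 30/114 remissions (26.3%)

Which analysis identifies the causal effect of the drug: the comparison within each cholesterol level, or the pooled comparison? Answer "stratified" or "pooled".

pooled

The cholesterol-specific comparison favours Drug Q throughout, but the pooled figures favour Drug P. The question is whether to condition on cholesterol.
Cholesterol lies on the pathway drug → cholesterol → outcome, so adjusting for it blocks the indirect effect. For the total causal effect of drug, use the unadjusted pooled rates.
Pooled: Drug Q 47.5% vs Drug P 67.0%; Drug P is higher overall.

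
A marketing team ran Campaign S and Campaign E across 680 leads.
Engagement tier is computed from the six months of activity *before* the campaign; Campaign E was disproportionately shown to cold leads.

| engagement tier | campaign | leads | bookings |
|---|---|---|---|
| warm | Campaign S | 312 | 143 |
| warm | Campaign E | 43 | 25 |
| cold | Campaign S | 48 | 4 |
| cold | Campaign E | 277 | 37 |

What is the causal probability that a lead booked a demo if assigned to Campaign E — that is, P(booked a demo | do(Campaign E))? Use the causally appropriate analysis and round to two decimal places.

0.37

Within every engagement tier level Campaign E has the higher rate, yet pooled Campaign S does — Simpson's reversal.
Engagement tier satisfies the back-door criterion: it is not a descendant of the campaign, and it blocks the spurious path from campaign to outcome. Adjusting for it (i.e., using the within-engagement tier rates) gives the causal effect.
Standardising Campaign E to the population engagement tier mix: 0.522·25/43 + 0.478·37/277 = 0.367.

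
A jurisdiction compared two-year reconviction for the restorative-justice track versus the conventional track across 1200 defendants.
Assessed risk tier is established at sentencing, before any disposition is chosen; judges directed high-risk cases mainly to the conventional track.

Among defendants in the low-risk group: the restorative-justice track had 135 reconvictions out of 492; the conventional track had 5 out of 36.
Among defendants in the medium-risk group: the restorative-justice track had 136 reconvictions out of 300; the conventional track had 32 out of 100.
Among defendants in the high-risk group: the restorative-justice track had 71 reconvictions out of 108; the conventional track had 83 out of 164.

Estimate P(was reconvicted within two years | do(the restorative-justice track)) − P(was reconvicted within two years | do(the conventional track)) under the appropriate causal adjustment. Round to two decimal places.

The stratified and pooled comparisons disagree (the conventional track wins within each assessed risk tier; the restorative-justice track wins overall), so the answer turns on the causal role of assessed risk tier.
Nothing the disposition does changes assessed risk tier; the imbalance is an allocation artefact. With assessed risk tier also predicting the outcome, the pooled figure is confounded, and the within-stratum comparison is the causal one.
Adjusting over the population distribution of assessed risk tier: 0.440·(0.274−0.139) + 0.333·(0.453−0.320) + 0.227·(0.657−0.506) = +0.138.

+0.14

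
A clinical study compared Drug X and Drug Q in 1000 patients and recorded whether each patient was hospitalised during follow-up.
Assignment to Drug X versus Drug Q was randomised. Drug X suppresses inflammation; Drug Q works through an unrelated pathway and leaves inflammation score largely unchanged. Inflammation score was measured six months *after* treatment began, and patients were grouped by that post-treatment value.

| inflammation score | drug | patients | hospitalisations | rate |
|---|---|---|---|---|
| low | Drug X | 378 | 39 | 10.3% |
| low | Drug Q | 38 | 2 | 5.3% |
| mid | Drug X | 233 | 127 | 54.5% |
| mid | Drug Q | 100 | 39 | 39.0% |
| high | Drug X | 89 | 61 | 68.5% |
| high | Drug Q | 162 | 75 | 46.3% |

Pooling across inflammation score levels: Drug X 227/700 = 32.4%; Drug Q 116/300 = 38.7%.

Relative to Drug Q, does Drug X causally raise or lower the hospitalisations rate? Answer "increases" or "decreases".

decreases

Inflammation score is recorded after the drug and is itself shifted by it — it sits on the causal path from drug to outcome. Conditioning on a mediator would strip out part of the effect we want; the pooled comparison gives the total causal effect.
Pooled: Drug X 32.4% vs Drug Q 38.7%; Drug X is lower overall.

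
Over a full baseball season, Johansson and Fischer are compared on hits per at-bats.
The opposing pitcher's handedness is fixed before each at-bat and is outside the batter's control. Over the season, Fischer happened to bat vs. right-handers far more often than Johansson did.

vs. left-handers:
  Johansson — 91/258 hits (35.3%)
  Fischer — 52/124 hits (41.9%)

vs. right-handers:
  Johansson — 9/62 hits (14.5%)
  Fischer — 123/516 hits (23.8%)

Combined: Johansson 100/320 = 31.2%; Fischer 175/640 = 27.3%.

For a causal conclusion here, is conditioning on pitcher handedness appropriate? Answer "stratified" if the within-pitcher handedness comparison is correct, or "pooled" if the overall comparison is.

stratified

The pitcher handedness-specific comparison favours Fischer throughout, but the pooled figures favour Johansson. The question is whether to condition on pitcher handedness.
The imbalance in pitcher handedness arose from how at-bats were allocated, not from anything the player did; and pitcher handedness independently affects the outcome. The pooled gap is confounded — condition on pitcher handedness.
Within each level — vs. left-handers: 35.3% vs 41.9%; vs. right-handers: 14.5% vs 23.8% — Fischer is higher every time.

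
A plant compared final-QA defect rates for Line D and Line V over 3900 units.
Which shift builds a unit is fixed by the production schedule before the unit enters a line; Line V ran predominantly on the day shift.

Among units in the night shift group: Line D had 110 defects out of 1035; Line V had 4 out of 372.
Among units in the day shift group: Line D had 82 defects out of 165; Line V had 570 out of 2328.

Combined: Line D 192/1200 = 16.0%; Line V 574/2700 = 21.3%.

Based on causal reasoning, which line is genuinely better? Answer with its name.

Line V

The stratified and pooled comparisons disagree (Line V wins within each shift; Line D wins overall), so the answer turns on the causal role of shift.
Nothing the line does changes shift; the imbalance is an allocation artefact. With shift also predicting the outcome, the pooled figure is confounded, and the within-stratum comparison is the causal one.
Within each level — night shift: 10.6% vs 1.1%; day shift: 49.7% vs 24.5% — Line V is lower every time.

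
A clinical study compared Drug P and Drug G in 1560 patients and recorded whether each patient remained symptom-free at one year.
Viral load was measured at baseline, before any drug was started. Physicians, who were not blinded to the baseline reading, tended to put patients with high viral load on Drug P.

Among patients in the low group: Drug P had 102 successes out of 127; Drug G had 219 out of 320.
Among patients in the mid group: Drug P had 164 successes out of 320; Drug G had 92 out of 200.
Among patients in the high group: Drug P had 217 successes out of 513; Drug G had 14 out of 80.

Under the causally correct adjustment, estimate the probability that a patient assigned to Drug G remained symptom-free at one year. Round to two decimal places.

Since viral load is a pre-existing factor (not a product of the drug) and it affects the outcome on its own, it is a confounder. The stratified rates, not the pooled rate, identify the causal effect.
Standardising Drug G to the population viral load mix: 0.287·219/320 + 0.333·92/200 + 0.380·14/80 = 0.416.

0.42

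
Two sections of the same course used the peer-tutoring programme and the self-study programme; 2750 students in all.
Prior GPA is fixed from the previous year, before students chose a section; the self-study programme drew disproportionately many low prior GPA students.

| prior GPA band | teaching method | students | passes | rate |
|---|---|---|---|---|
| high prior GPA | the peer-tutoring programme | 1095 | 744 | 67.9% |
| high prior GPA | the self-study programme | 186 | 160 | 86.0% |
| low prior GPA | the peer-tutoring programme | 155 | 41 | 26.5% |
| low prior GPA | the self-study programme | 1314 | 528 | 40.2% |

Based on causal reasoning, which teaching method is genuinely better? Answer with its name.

the self-study programme

Prior GPA band satisfies the back-door criterion: it is not a descendant of the teaching method, and it blocks the spurious path from teaching method to outcome. Adjusting for it (i.e., using the within-prior GPA band rates) gives the causal effect.
Within each level — high prior GPA: 67.9% vs 86.0%; low prior GPA: 26.5% vs 40.2% — the self-study programme is higher every time.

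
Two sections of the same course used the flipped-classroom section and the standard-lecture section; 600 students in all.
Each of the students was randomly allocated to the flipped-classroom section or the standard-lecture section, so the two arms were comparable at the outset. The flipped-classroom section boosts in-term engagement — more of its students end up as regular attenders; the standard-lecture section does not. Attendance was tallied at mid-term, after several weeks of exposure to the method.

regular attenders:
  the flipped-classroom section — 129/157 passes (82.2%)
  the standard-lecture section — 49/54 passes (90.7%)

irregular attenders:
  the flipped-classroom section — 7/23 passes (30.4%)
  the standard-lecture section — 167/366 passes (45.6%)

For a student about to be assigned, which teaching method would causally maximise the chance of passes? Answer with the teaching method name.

Because the teaching method influences mid-term attendance, mid-term attendance is a post-treatment mediator, not a confounder. Stratifying on it would bias the estimate; the causal effect is the crude pooled difference.
Pooled: the flipped-classroom section 75.6% vs the standard-lecture section 51.4%; the flipped-classroom section is higher overall.

the flipped-classroom section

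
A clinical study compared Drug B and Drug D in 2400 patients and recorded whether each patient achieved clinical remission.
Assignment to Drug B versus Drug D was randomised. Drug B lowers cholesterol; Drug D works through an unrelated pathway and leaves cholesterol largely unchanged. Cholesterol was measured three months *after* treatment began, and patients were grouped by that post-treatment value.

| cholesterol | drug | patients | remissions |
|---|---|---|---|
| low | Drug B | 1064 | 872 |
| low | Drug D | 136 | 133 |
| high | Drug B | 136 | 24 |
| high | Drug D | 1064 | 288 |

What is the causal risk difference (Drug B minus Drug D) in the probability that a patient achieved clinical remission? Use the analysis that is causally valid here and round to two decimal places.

The distribution of cholesterol is itself part of what the drug does — it is an intermediate outcome. Holding it fixed would remove that part of the effect; the total effect is the pooled difference.
The causal difference is the pooled difference: 0.747 − 0.351 = +0.396.

+0.40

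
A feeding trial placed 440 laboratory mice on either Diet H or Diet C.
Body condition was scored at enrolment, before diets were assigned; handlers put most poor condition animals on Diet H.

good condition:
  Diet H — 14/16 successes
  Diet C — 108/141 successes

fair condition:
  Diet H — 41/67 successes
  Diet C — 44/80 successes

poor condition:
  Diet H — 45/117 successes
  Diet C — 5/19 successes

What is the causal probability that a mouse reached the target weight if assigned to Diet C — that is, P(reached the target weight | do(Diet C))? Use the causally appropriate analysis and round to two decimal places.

0.54

Diet H is higher inside every starting body condition stratum but Diet C is higher in aggregate. Whether to stratify depends on how starting body condition relates to the diet.
Here starting body condition is a common cause — it drives both which diet a case falls under and the outcome. The crude comparison mixes populations; the stratum-specific rates are the causally relevant ones.
Standardising Diet C to the population starting body condition mix: 0.357·108/141 + 0.334·44/80 + 0.309·5/19 = 0.538.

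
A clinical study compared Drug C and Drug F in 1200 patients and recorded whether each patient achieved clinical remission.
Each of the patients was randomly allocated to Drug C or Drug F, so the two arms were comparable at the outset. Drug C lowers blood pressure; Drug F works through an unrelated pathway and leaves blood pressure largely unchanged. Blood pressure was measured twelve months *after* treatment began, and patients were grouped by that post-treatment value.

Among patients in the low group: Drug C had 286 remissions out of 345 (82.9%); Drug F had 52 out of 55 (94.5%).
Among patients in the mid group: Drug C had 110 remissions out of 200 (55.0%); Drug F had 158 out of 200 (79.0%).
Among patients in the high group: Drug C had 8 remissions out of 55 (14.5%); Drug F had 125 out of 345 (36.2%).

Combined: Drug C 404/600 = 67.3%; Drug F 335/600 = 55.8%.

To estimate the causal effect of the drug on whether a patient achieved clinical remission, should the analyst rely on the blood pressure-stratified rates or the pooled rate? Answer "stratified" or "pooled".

pooled

The distribution of blood pressure is itself part of what the drug does — it is an intermediate outcome. Holding it fixed would remove that part of the effect; the total effect is the pooled difference.
Pooled: Drug C 67.3% vs Drug F 55.8%; Drug C is higher overall.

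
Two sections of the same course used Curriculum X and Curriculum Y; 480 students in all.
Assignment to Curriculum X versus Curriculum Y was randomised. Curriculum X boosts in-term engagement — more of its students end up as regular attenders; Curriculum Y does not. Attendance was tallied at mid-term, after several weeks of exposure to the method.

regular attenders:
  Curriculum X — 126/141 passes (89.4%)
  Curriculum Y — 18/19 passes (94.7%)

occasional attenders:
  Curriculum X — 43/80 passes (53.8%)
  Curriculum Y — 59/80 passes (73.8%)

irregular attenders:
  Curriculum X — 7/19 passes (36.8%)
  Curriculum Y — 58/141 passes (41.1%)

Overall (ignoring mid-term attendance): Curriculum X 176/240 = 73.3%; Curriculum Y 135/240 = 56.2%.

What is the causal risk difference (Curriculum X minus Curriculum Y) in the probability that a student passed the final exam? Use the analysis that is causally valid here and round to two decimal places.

+0.17

Within every mid-term attendance level Curriculum Y has the higher rate, yet pooled Curriculum X does — Simpson's reversal.
Mid-term attendance lies on the pathway teaching method → mid-term attendance → outcome, so adjusting for it blocks the indirect effect. For the total causal effect of teaching method, use the unadjusted pooled rates.
The causal difference is the pooled difference: 0.733 − 0.562 = +0.171.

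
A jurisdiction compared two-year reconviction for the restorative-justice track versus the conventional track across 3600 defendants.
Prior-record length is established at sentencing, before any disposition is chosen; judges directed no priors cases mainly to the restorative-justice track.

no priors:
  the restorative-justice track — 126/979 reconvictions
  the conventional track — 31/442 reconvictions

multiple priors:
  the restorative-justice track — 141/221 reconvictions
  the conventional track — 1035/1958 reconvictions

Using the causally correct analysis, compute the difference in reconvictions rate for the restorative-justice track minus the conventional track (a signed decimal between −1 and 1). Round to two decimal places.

Within every prior-record length level the conventional track has the lower rate, yet pooled the restorative-justice track does — Simpson's reversal.
Since prior-record length is a pre-existing factor (not a product of the disposition) and it affects the outcome on its own, it is a confounder. The stratified rates, not the pooled rate, identify the causal effect.
Adjusting over the population distribution of prior-record length: 0.395·(0.129−0.070) + 0.605·(0.638−0.529) = +0.089.

+0.09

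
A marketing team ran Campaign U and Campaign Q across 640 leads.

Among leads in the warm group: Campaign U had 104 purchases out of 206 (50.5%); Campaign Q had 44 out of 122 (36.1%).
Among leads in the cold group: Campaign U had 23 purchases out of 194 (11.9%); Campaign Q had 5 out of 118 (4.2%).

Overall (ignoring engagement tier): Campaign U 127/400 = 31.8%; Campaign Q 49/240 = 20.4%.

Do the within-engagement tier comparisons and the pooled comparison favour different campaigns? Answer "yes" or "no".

Within each engagement tier level (warm 50.5% vs 36.1%; cold 11.9% vs 4.2%), Campaign U has the higher rate every time. Pooled: 31.8% vs 20.4% — Campaign U has the higher rate overall. They agree.

no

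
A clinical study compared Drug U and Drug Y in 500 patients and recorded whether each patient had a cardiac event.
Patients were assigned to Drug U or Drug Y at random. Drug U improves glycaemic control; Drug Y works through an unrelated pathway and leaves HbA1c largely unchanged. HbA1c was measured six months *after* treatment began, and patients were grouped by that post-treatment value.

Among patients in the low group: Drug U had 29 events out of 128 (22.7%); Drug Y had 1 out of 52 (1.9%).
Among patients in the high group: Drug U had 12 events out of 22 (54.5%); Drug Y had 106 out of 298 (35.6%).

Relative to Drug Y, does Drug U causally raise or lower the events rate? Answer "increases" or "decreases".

HbA1c is downstream of the drug. One should not condition on a consequence of treatment, so the overall rates are the right comparison.
Pooled: Drug U 27.3% vs Drug Y 30.6%; Drug U is lower overall.

decreases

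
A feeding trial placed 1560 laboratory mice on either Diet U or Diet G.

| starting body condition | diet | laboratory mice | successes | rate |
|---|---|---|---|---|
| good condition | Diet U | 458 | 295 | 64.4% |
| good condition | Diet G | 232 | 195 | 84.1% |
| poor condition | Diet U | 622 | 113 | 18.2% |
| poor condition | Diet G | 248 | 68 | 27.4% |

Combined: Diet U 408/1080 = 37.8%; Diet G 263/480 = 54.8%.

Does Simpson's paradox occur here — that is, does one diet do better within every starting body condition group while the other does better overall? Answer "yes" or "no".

Within each starting body condition level (good condition 64.4% vs 84.1%; poor condition 18.2% vs 27.4%), Diet G has the higher rate every time. Pooled: 37.8% vs 54.8% — Diet G has the higher rate overall. They agree.

no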